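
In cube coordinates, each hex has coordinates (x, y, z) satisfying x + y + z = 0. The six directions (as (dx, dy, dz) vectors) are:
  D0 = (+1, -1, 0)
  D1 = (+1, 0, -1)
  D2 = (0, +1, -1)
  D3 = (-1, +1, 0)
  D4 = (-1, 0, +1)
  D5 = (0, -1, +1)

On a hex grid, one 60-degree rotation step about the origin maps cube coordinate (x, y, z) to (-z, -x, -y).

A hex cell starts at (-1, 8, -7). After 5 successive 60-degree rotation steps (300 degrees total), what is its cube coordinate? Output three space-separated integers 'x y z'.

Answer: -8 7 1

Derivation:
Start: (-1, 8, -7)
Step 1: (-1, 8, -7) -> (-(-7), -(-1), -(8)) = (7, 1, -8)
Step 2: (7, 1, -8) -> (-(-8), -(7), -(1)) = (8, -7, -1)
Step 3: (8, -7, -1) -> (-(-1), -(8), -(-7)) = (1, -8, 7)
Step 4: (1, -8, 7) -> (-(7), -(1), -(-8)) = (-7, -1, 8)
Step 5: (-7, -1, 8) -> (-(8), -(-7), -(-1)) = (-8, 7, 1)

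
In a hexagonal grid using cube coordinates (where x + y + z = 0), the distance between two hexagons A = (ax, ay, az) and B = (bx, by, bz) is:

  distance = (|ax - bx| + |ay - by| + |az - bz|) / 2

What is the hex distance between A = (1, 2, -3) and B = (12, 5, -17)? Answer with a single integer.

Answer: 14

Derivation:
|ax - bx| = |1 - 12| = 11
|ay - by| = |2 - 5| = 3
|az - bz| = |-3 - (-17)| = 14
distance = (11 + 3 + 14) / 2 = 28 / 2 = 14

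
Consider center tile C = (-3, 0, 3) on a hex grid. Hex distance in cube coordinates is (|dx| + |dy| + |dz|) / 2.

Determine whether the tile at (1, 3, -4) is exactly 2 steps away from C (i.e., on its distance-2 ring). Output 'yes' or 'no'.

Answer: no

Derivation:
|px - cx| = |1 - (-3)| = 4
|py - cy| = |3 - 0| = 3
|pz - cz| = |-4 - 3| = 7
distance = (4+3+7)/2 = 14/2 = 7
radius = 2; distance != radius -> no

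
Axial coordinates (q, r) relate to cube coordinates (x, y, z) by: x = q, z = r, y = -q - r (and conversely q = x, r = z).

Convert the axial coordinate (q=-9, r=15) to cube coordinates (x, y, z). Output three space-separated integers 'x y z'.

x = q = -9
z = r = 15
y = -x - z = -(-9) - (15) = -6

Answer: -9 -6 15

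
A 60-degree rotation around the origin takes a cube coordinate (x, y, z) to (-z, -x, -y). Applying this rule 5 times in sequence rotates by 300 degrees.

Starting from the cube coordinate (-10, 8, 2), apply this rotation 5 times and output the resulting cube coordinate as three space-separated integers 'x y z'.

Start: (-10, 8, 2)
Step 1: (-10, 8, 2) -> (-(2), -(-10), -(8)) = (-2, 10, -8)
Step 2: (-2, 10, -8) -> (-(-8), -(-2), -(10)) = (8, 2, -10)
Step 3: (8, 2, -10) -> (-(-10), -(8), -(2)) = (10, -8, -2)
Step 4: (10, -8, -2) -> (-(-2), -(10), -(-8)) = (2, -10, 8)
Step 5: (2, -10, 8) -> (-(8), -(2), -(-10)) = (-8, -2, 10)

Answer: -8 -2 10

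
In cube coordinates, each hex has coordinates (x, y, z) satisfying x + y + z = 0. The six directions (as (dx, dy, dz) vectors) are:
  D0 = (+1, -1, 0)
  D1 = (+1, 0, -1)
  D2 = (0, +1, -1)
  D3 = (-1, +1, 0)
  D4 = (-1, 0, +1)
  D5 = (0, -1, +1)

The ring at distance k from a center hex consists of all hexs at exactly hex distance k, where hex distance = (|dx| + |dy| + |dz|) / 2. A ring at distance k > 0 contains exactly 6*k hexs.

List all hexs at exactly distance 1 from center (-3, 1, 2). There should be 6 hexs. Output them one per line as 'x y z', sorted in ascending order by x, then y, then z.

Answer: -4 1 3
-4 2 2
-3 0 3
-3 2 1
-2 0 2
-2 1 1

Derivation:
Walk ring at distance 1 from (-3, 1, 2):
Start at center + D4*1 = (-4, 1, 3)
  hex 0: (-4, 1, 3)
  hex 1: (-3, 0, 3)
  hex 2: (-2, 0, 2)
  hex 3: (-2, 1, 1)
  hex 4: (-3, 2, 1)
  hex 5: (-4, 2, 2)
Sorted: 6 hexes.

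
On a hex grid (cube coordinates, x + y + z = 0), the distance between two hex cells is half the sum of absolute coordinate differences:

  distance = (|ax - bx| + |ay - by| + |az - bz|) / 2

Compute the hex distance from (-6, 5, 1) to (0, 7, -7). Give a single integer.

|ax - bx| = |-6 - 0| = 6
|ay - by| = |5 - 7| = 2
|az - bz| = |1 - (-7)| = 8
distance = (6 + 2 + 8) / 2 = 16 / 2 = 8

Answer: 8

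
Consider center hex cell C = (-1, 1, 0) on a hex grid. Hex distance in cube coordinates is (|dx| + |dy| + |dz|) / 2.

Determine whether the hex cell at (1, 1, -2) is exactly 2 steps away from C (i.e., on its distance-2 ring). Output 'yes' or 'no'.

Answer: yes

Derivation:
|px - cx| = |1 - (-1)| = 2
|py - cy| = |1 - 1| = 0
|pz - cz| = |-2 - 0| = 2
distance = (2+0+2)/2 = 4/2 = 2
radius = 2; distance == radius -> yes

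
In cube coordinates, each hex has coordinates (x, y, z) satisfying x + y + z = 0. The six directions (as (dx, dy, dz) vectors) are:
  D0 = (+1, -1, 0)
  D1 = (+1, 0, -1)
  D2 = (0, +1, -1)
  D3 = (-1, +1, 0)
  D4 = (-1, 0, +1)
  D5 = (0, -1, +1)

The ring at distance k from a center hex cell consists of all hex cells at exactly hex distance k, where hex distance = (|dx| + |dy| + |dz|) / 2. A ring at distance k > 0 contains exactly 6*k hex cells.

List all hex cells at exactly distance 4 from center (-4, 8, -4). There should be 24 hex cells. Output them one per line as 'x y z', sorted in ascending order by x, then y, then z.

Answer: -8 8 0
-8 9 -1
-8 10 -2
-8 11 -3
-8 12 -4
-7 7 0
-7 12 -5
-6 6 0
-6 12 -6
-5 5 0
-5 12 -7
-4 4 0
-4 12 -8
-3 4 -1
-3 11 -8
-2 4 -2
-2 10 -8
-1 4 -3
-1 9 -8
0 4 -4
0 5 -5
0 6 -6
0 7 -7
0 8 -8

Derivation:
Walk ring at distance 4 from (-4, 8, -4):
Start at center + D4*4 = (-8, 8, 0)
  hex 0: (-8, 8, 0)
  hex 1: (-7, 7, 0)
  hex 2: (-6, 6, 0)
  hex 3: (-5, 5, 0)
  hex 4: (-4, 4, 0)
  hex 5: (-3, 4, -1)
  hex 6: (-2, 4, -2)
  hex 7: (-1, 4, -3)
  hex 8: (0, 4, -4)
  hex 9: (0, 5, -5)
  hex 10: (0, 6, -6)
  hex 11: (0, 7, -7)
  hex 12: (0, 8, -8)
  hex 13: (-1, 9, -8)
  hex 14: (-2, 10, -8)
  hex 15: (-3, 11, -8)
  hex 16: (-4, 12, -8)
  hex 17: (-5, 12, -7)
  hex 18: (-6, 12, -6)
  hex 19: (-7, 12, -5)
  hex 20: (-8, 12, -4)
  hex 21: (-8, 11, -3)
  hex 22: (-8, 10, -2)
  hex 23: (-8, 9, -1)
Sorted: 24 hexes.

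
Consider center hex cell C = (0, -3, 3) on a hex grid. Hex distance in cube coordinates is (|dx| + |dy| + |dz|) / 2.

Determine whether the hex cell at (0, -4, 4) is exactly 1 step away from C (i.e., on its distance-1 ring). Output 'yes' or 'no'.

|px - cx| = |0 - 0| = 0
|py - cy| = |-4 - (-3)| = 1
|pz - cz| = |4 - 3| = 1
distance = (0+1+1)/2 = 2/2 = 1
radius = 1; distance == radius -> yes

Answer: yes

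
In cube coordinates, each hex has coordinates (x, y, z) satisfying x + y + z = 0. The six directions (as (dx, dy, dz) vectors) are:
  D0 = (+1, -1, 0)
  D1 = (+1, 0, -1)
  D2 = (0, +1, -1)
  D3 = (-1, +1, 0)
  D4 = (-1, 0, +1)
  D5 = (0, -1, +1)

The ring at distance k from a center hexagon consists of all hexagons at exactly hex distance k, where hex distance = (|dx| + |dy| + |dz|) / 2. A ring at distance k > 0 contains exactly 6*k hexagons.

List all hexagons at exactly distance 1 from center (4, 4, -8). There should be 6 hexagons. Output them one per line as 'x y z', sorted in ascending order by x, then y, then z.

Walk ring at distance 1 from (4, 4, -8):
Start at center + D4*1 = (3, 4, -7)
  hex 0: (3, 4, -7)
  hex 1: (4, 3, -7)
  hex 2: (5, 3, -8)
  hex 3: (5, 4, -9)
  hex 4: (4, 5, -9)
  hex 5: (3, 5, -8)
Sorted: 6 hexes.

Answer: 3 4 -7
3 5 -8
4 3 -7
4 5 -9
5 3 -8
5 4 -9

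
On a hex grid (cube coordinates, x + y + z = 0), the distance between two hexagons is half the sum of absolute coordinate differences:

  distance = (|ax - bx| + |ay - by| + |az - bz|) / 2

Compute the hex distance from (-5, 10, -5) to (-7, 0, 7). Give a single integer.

Answer: 12

Derivation:
|ax - bx| = |-5 - (-7)| = 2
|ay - by| = |10 - 0| = 10
|az - bz| = |-5 - 7| = 12
distance = (2 + 10 + 12) / 2 = 24 / 2 = 12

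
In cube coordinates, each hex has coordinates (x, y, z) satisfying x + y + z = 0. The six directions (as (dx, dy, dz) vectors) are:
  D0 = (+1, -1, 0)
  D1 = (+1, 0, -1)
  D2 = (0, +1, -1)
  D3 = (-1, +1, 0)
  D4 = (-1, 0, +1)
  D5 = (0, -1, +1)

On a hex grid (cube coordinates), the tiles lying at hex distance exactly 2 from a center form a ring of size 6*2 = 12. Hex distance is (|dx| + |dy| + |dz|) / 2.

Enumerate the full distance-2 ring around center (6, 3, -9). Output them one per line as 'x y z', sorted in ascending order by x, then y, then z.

Walk ring at distance 2 from (6, 3, -9):
Start at center + D4*2 = (4, 3, -7)
  hex 0: (4, 3, -7)
  hex 1: (5, 2, -7)
  hex 2: (6, 1, -7)
  hex 3: (7, 1, -8)
  hex 4: (8, 1, -9)
  hex 5: (8, 2, -10)
  hex 6: (8, 3, -11)
  hex 7: (7, 4, -11)
  hex 8: (6, 5, -11)
  hex 9: (5, 5, -10)
  hex 10: (4, 5, -9)
  hex 11: (4, 4, -8)
Sorted: 12 hexes.

Answer: 4 3 -7
4 4 -8
4 5 -9
5 2 -7
5 5 -10
6 1 -7
6 5 -11
7 1 -8
7 4 -11
8 1 -9
8 2 -10
8 3 -11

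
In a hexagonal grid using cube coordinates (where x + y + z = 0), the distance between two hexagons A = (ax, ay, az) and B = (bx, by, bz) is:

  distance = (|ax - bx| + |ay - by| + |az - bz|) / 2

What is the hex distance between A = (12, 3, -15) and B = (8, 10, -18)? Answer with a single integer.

|ax - bx| = |12 - 8| = 4
|ay - by| = |3 - 10| = 7
|az - bz| = |-15 - (-18)| = 3
distance = (4 + 7 + 3) / 2 = 14 / 2 = 7

Answer: 7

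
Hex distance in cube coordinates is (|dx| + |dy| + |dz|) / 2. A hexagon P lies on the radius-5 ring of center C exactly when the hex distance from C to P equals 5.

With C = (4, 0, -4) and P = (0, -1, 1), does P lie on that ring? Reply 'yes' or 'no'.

Answer: yes

Derivation:
|px - cx| = |0 - 4| = 4
|py - cy| = |-1 - 0| = 1
|pz - cz| = |1 - (-4)| = 5
distance = (4+1+5)/2 = 10/2 = 5
radius = 5; distance == radius -> yes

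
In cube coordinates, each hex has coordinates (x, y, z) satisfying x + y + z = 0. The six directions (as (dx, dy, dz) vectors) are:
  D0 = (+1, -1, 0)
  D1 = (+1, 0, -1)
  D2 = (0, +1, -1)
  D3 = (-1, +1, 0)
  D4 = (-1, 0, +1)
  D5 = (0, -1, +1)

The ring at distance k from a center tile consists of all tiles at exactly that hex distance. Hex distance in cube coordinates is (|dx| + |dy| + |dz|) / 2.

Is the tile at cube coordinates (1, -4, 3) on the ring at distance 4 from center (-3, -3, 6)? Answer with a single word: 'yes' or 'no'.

Answer: yes

Derivation:
|px - cx| = |1 - (-3)| = 4
|py - cy| = |-4 - (-3)| = 1
|pz - cz| = |3 - 6| = 3
distance = (4+1+3)/2 = 8/2 = 4
radius = 4; distance == radius -> yes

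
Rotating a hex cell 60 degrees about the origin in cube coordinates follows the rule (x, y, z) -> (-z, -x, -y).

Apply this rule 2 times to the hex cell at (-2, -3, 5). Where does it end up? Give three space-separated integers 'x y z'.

Answer: -3 5 -2

Derivation:
Start: (-2, -3, 5)
Step 1: (-2, -3, 5) -> (-(5), -(-2), -(-3)) = (-5, 2, 3)
Step 2: (-5, 2, 3) -> (-(3), -(-5), -(2)) = (-3, 5, -2)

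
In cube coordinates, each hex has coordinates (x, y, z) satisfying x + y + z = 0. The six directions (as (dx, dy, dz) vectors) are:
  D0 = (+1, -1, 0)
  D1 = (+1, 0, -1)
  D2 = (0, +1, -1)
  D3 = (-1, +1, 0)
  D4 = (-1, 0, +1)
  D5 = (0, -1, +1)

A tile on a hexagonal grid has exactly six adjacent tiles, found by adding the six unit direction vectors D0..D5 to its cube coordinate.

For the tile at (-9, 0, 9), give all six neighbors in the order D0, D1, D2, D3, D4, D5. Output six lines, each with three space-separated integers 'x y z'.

Answer: -8 -1 9
-8 0 8
-9 1 8
-10 1 9
-10 0 10
-9 -1 10

Derivation:
Center: (-9, 0, 9). Add each direction:
  D0: (-9, 0, 9) + (1, -1, 0) = (-8, -1, 9)
  D1: (-9, 0, 9) + (1, 0, -1) = (-8, 0, 8)
  D2: (-9, 0, 9) + (0, 1, -1) = (-9, 1, 8)
  D3: (-9, 0, 9) + (-1, 1, 0) = (-10, 1, 9)
  D4: (-9, 0, 9) + (-1, 0, 1) = (-10, 0, 10)
  D5: (-9, 0, 9) + (0, -1, 1) = (-9, -1, 10)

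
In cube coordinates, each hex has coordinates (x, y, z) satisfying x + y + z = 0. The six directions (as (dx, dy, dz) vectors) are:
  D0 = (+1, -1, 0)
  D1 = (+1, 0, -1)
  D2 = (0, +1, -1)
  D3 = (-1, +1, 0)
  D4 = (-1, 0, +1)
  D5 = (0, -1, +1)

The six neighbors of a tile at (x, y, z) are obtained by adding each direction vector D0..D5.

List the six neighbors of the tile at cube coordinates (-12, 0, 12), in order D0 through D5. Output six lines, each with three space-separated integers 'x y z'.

Center: (-12, 0, 12). Add each direction:
  D0: (-12, 0, 12) + (1, -1, 0) = (-11, -1, 12)
  D1: (-12, 0, 12) + (1, 0, -1) = (-11, 0, 11)
  D2: (-12, 0, 12) + (0, 1, -1) = (-12, 1, 11)
  D3: (-12, 0, 12) + (-1, 1, 0) = (-13, 1, 12)
  D4: (-12, 0, 12) + (-1, 0, 1) = (-13, 0, 13)
  D5: (-12, 0, 12) + (0, -1, 1) = (-12, -1, 13)

Answer: -11 -1 12
-11 0 11
-12 1 11
-13 1 12
-13 0 13
-12 -1 13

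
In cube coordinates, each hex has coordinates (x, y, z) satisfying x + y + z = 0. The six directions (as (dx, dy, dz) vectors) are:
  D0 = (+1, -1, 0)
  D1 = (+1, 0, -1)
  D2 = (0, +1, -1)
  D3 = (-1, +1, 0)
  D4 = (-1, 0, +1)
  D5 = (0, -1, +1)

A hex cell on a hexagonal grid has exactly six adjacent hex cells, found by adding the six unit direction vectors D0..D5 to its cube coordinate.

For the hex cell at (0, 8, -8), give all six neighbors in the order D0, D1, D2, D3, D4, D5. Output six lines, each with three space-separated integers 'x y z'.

Answer: 1 7 -8
1 8 -9
0 9 -9
-1 9 -8
-1 8 -7
0 7 -7

Derivation:
Center: (0, 8, -8). Add each direction:
  D0: (0, 8, -8) + (1, -1, 0) = (1, 7, -8)
  D1: (0, 8, -8) + (1, 0, -1) = (1, 8, -9)
  D2: (0, 8, -8) + (0, 1, -1) = (0, 9, -9)
  D3: (0, 8, -8) + (-1, 1, 0) = (-1, 9, -8)
  D4: (0, 8, -8) + (-1, 0, 1) = (-1, 8, -7)
  D5: (0, 8, -8) + (0, -1, 1) = (0, 7, -7)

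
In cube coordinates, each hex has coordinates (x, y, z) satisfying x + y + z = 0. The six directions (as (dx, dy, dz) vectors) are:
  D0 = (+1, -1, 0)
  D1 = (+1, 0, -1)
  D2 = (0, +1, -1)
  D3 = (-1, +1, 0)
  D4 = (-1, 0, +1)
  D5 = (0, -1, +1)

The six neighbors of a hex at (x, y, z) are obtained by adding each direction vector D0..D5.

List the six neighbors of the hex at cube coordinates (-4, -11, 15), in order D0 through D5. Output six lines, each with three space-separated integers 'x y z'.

Center: (-4, -11, 15). Add each direction:
  D0: (-4, -11, 15) + (1, -1, 0) = (-3, -12, 15)
  D1: (-4, -11, 15) + (1, 0, -1) = (-3, -11, 14)
  D2: (-4, -11, 15) + (0, 1, -1) = (-4, -10, 14)
  D3: (-4, -11, 15) + (-1, 1, 0) = (-5, -10, 15)
  D4: (-4, -11, 15) + (-1, 0, 1) = (-5, -11, 16)
  D5: (-4, -11, 15) + (0, -1, 1) = (-4, -12, 16)

Answer: -3 -12 15
-3 -11 14
-4 -10 14
-5 -10 15
-5 -11 16
-4 -12 16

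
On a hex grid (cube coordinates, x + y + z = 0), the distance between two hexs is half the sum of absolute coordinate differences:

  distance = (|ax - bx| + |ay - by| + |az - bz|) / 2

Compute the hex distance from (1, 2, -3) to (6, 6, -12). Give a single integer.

|ax - bx| = |1 - 6| = 5
|ay - by| = |2 - 6| = 4
|az - bz| = |-3 - (-12)| = 9
distance = (5 + 4 + 9) / 2 = 18 / 2 = 9

Answer: 9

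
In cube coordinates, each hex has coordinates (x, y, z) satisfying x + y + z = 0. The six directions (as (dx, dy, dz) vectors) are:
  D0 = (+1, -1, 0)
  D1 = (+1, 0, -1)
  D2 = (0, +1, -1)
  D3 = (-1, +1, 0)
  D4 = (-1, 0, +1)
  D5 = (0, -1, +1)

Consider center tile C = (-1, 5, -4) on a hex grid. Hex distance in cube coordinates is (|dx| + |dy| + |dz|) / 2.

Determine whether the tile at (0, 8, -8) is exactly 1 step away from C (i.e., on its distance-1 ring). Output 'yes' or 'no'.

Answer: no

Derivation:
|px - cx| = |0 - (-1)| = 1
|py - cy| = |8 - 5| = 3
|pz - cz| = |-8 - (-4)| = 4
distance = (1+3+4)/2 = 8/2 = 4
radius = 1; distance != radius -> no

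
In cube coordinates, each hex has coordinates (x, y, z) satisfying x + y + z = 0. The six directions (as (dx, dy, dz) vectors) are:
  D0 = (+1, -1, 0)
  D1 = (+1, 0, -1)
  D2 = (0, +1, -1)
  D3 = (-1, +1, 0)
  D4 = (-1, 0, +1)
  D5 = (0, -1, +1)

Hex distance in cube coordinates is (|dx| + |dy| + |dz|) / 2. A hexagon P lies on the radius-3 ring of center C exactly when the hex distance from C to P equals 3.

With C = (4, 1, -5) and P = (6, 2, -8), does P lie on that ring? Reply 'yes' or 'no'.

|px - cx| = |6 - 4| = 2
|py - cy| = |2 - 1| = 1
|pz - cz| = |-8 - (-5)| = 3
distance = (2+1+3)/2 = 6/2 = 3
radius = 3; distance == radius -> yes

Answer: yes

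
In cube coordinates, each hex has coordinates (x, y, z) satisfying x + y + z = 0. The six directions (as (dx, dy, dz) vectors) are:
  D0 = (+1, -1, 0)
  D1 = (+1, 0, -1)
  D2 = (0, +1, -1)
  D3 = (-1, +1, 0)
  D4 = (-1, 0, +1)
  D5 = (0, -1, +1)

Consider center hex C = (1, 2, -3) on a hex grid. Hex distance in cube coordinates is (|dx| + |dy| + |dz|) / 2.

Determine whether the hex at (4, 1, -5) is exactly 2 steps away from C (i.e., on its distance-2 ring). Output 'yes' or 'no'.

|px - cx| = |4 - 1| = 3
|py - cy| = |1 - 2| = 1
|pz - cz| = |-5 - (-3)| = 2
distance = (3+1+2)/2 = 6/2 = 3
radius = 2; distance != radius -> no

Answer: no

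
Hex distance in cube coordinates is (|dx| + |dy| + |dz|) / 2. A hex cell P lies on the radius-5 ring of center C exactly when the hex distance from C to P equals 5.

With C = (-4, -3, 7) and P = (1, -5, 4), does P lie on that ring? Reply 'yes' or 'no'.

Answer: yes

Derivation:
|px - cx| = |1 - (-4)| = 5
|py - cy| = |-5 - (-3)| = 2
|pz - cz| = |4 - 7| = 3
distance = (5+2+3)/2 = 10/2 = 5
radius = 5; distance == radius -> yes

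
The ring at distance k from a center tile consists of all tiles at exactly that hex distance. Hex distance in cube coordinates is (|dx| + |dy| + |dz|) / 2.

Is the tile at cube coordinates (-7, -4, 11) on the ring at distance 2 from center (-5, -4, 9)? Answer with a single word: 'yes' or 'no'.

Answer: yes

Derivation:
|px - cx| = |-7 - (-5)| = 2
|py - cy| = |-4 - (-4)| = 0
|pz - cz| = |11 - 9| = 2
distance = (2+0+2)/2 = 4/2 = 2
radius = 2; distance == radius -> yes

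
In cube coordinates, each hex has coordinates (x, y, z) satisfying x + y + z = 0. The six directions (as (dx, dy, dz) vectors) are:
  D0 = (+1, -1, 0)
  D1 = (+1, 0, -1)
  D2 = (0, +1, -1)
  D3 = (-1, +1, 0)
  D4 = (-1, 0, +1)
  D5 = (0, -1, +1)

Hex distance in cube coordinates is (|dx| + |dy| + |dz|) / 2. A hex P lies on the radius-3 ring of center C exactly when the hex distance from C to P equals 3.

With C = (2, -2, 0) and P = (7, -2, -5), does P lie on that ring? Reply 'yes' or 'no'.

Answer: no

Derivation:
|px - cx| = |7 - 2| = 5
|py - cy| = |-2 - (-2)| = 0
|pz - cz| = |-5 - 0| = 5
distance = (5+0+5)/2 = 10/2 = 5
radius = 3; distance != radius -> no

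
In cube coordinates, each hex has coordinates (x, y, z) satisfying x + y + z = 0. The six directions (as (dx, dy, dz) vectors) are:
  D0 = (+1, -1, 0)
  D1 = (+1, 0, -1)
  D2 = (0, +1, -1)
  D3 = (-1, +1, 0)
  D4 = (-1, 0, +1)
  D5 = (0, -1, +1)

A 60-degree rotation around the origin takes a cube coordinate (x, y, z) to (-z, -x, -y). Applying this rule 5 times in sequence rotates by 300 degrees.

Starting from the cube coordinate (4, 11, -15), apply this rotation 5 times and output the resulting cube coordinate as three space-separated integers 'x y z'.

Start: (4, 11, -15)
Step 1: (4, 11, -15) -> (-(-15), -(4), -(11)) = (15, -4, -11)
Step 2: (15, -4, -11) -> (-(-11), -(15), -(-4)) = (11, -15, 4)
Step 3: (11, -15, 4) -> (-(4), -(11), -(-15)) = (-4, -11, 15)
Step 4: (-4, -11, 15) -> (-(15), -(-4), -(-11)) = (-15, 4, 11)
Step 5: (-15, 4, 11) -> (-(11), -(-15), -(4)) = (-11, 15, -4)

Answer: -11 15 -4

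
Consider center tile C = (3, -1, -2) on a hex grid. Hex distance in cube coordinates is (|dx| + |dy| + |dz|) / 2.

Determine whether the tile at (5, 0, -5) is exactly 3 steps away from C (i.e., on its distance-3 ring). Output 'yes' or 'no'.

|px - cx| = |5 - 3| = 2
|py - cy| = |0 - (-1)| = 1
|pz - cz| = |-5 - (-2)| = 3
distance = (2+1+3)/2 = 6/2 = 3
radius = 3; distance == radius -> yes

Answer: yes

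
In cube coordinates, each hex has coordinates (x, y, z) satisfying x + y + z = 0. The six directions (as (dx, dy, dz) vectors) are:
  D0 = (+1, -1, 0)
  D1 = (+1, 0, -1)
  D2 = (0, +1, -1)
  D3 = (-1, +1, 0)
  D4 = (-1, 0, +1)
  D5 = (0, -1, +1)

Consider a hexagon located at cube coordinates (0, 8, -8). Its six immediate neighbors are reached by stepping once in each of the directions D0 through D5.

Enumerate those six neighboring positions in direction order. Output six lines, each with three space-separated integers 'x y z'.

Answer: 1 7 -8
1 8 -9
0 9 -9
-1 9 -8
-1 8 -7
0 7 -7

Derivation:
Center: (0, 8, -8). Add each direction:
  D0: (0, 8, -8) + (1, -1, 0) = (1, 7, -8)
  D1: (0, 8, -8) + (1, 0, -1) = (1, 8, -9)
  D2: (0, 8, -8) + (0, 1, -1) = (0, 9, -9)
  D3: (0, 8, -8) + (-1, 1, 0) = (-1, 9, -8)
  D4: (0, 8, -8) + (-1, 0, 1) = (-1, 8, -7)
  D5: (0, 8, -8) + (0, -1, 1) = (0, 7, -7)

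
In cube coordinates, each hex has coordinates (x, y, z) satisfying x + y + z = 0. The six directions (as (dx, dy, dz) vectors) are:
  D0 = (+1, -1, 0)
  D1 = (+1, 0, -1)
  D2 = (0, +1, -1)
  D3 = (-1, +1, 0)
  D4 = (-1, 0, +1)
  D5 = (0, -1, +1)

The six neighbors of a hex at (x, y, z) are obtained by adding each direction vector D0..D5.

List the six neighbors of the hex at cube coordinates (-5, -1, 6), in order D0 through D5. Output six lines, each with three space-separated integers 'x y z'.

Answer: -4 -2 6
-4 -1 5
-5 0 5
-6 0 6
-6 -1 7
-5 -2 7

Derivation:
Center: (-5, -1, 6). Add each direction:
  D0: (-5, -1, 6) + (1, -1, 0) = (-4, -2, 6)
  D1: (-5, -1, 6) + (1, 0, -1) = (-4, -1, 5)
  D2: (-5, -1, 6) + (0, 1, -1) = (-5, 0, 5)
  D3: (-5, -1, 6) + (-1, 1, 0) = (-6, 0, 6)
  D4: (-5, -1, 6) + (-1, 0, 1) = (-6, -1, 7)
  D5: (-5, -1, 6) + (0, -1, 1) = (-5, -2, 7)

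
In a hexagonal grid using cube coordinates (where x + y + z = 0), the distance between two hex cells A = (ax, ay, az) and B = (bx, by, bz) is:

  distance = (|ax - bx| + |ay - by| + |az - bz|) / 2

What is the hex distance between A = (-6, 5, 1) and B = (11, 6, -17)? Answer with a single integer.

Answer: 18

Derivation:
|ax - bx| = |-6 - 11| = 17
|ay - by| = |5 - 6| = 1
|az - bz| = |1 - (-17)| = 18
distance = (17 + 1 + 18) / 2 = 36 / 2 = 18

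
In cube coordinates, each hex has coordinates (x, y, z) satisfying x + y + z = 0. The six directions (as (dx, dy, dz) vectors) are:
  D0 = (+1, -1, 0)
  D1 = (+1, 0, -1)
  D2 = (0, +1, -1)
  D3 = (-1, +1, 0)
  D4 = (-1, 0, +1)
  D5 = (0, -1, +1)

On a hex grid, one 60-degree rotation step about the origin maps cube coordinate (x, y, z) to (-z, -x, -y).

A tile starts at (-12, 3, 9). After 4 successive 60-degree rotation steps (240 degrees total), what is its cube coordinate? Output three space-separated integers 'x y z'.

Start: (-12, 3, 9)
Step 1: (-12, 3, 9) -> (-(9), -(-12), -(3)) = (-9, 12, -3)
Step 2: (-9, 12, -3) -> (-(-3), -(-9), -(12)) = (3, 9, -12)
Step 3: (3, 9, -12) -> (-(-12), -(3), -(9)) = (12, -3, -9)
Step 4: (12, -3, -9) -> (-(-9), -(12), -(-3)) = (9, -12, 3)

Answer: 9 -12 3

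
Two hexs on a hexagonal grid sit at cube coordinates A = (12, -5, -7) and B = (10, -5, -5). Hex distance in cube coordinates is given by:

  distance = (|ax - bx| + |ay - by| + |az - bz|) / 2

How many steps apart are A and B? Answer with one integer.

Answer: 2

Derivation:
|ax - bx| = |12 - 10| = 2
|ay - by| = |-5 - (-5)| = 0
|az - bz| = |-7 - (-5)| = 2
distance = (2 + 0 + 2) / 2 = 4 / 2 = 2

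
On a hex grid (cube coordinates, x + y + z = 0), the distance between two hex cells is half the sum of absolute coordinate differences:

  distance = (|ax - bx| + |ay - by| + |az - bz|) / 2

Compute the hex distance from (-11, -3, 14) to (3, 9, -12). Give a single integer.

|ax - bx| = |-11 - 3| = 14
|ay - by| = |-3 - 9| = 12
|az - bz| = |14 - (-12)| = 26
distance = (14 + 12 + 26) / 2 = 52 / 2 = 26

Answer: 26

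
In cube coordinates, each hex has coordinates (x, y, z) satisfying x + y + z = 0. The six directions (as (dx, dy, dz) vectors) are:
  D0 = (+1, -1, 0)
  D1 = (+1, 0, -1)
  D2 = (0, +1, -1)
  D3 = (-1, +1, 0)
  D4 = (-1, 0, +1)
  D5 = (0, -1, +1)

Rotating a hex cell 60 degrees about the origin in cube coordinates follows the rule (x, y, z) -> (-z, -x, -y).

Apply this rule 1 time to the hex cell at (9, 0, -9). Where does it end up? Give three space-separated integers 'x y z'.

Start: (9, 0, -9)
Step 1: (9, 0, -9) -> (-(-9), -(9), -(0)) = (9, -9, 0)

Answer: 9 -9 0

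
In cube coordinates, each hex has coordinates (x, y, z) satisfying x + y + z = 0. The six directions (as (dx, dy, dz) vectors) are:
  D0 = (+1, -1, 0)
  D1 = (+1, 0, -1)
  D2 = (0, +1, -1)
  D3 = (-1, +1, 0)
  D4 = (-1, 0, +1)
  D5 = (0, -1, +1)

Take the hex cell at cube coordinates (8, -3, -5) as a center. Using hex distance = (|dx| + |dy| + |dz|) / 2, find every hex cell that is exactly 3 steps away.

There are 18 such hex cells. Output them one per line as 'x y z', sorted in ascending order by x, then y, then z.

Walk ring at distance 3 from (8, -3, -5):
Start at center + D4*3 = (5, -3, -2)
  hex 0: (5, -3, -2)
  hex 1: (6, -4, -2)
  hex 2: (7, -5, -2)
  hex 3: (8, -6, -2)
  hex 4: (9, -6, -3)
  hex 5: (10, -6, -4)
  hex 6: (11, -6, -5)
  hex 7: (11, -5, -6)
  hex 8: (11, -4, -7)
  hex 9: (11, -3, -8)
  hex 10: (10, -2, -8)
  hex 11: (9, -1, -8)
  hex 12: (8, 0, -8)
  hex 13: (7, 0, -7)
  hex 14: (6, 0, -6)
  hex 15: (5, 0, -5)
  hex 16: (5, -1, -4)
  hex 17: (5, -2, -3)
Sorted: 18 hexes.

Answer: 5 -3 -2
5 -2 -3
5 -1 -4
5 0 -5
6 -4 -2
6 0 -6
7 -5 -2
7 0 -7
8 -6 -2
8 0 -8
9 -6 -3
9 -1 -8
10 -6 -4
10 -2 -8
11 -6 -5
11 -5 -6
11 -4 -7
11 -3 -8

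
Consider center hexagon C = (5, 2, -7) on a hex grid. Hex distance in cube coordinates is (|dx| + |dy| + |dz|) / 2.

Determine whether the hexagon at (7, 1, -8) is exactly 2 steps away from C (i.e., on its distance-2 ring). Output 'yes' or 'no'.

Answer: yes

Derivation:
|px - cx| = |7 - 5| = 2
|py - cy| = |1 - 2| = 1
|pz - cz| = |-8 - (-7)| = 1
distance = (2+1+1)/2 = 4/2 = 2
radius = 2; distance == radius -> yes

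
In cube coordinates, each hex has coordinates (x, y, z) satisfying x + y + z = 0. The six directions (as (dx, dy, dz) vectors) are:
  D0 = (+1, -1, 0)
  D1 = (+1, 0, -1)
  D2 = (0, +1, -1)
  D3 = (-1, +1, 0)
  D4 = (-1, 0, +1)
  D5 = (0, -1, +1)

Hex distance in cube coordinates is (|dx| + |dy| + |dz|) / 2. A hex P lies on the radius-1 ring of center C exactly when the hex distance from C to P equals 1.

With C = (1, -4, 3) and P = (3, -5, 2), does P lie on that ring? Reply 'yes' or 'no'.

Answer: no

Derivation:
|px - cx| = |3 - 1| = 2
|py - cy| = |-5 - (-4)| = 1
|pz - cz| = |2 - 3| = 1
distance = (2+1+1)/2 = 4/2 = 2
radius = 1; distance != radius -> no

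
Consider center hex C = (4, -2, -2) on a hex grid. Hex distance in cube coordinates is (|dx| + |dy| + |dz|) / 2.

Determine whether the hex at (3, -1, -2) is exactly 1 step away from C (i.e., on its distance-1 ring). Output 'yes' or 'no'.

Answer: yes

Derivation:
|px - cx| = |3 - 4| = 1
|py - cy| = |-1 - (-2)| = 1
|pz - cz| = |-2 - (-2)| = 0
distance = (1+1+0)/2 = 2/2 = 1
radius = 1; distance == radius -> yes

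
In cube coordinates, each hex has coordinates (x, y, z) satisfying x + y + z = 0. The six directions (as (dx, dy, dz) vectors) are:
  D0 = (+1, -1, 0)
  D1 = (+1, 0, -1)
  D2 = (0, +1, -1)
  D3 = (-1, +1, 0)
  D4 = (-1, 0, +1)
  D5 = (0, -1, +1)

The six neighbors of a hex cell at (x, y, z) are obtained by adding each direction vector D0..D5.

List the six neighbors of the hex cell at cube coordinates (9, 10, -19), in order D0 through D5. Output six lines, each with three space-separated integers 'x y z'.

Answer: 10 9 -19
10 10 -20
9 11 -20
8 11 -19
8 10 -18
9 9 -18

Derivation:
Center: (9, 10, -19). Add each direction:
  D0: (9, 10, -19) + (1, -1, 0) = (10, 9, -19)
  D1: (9, 10, -19) + (1, 0, -1) = (10, 10, -20)
  D2: (9, 10, -19) + (0, 1, -1) = (9, 11, -20)
  D3: (9, 10, -19) + (-1, 1, 0) = (8, 11, -19)
  D4: (9, 10, -19) + (-1, 0, 1) = (8, 10, -18)
  D5: (9, 10, -19) + (0, -1, 1) = (9, 9, -18)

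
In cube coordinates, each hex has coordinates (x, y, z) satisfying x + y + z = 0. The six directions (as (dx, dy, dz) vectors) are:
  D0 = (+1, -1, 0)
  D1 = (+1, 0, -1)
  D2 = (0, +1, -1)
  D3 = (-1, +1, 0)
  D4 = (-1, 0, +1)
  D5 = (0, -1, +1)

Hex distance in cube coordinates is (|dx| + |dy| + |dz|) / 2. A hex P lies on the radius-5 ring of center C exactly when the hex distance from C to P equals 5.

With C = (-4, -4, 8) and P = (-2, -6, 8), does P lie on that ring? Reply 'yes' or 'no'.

Answer: no

Derivation:
|px - cx| = |-2 - (-4)| = 2
|py - cy| = |-6 - (-4)| = 2
|pz - cz| = |8 - 8| = 0
distance = (2+2+0)/2 = 4/2 = 2
radius = 5; distance != radius -> no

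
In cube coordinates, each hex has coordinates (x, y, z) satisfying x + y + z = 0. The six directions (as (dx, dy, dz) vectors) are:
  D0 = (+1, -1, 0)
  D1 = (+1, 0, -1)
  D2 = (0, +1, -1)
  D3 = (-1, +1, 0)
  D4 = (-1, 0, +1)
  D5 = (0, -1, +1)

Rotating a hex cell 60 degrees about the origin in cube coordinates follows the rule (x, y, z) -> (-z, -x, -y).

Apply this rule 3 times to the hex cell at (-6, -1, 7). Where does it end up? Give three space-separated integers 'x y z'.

Answer: 6 1 -7

Derivation:
Start: (-6, -1, 7)
Step 1: (-6, -1, 7) -> (-(7), -(-6), -(-1)) = (-7, 6, 1)
Step 2: (-7, 6, 1) -> (-(1), -(-7), -(6)) = (-1, 7, -6)
Step 3: (-1, 7, -6) -> (-(-6), -(-1), -(7)) = (6, 1, -7)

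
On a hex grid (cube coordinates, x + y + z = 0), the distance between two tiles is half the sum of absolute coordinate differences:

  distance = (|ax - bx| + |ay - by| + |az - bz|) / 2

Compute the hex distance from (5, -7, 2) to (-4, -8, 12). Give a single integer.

|ax - bx| = |5 - (-4)| = 9
|ay - by| = |-7 - (-8)| = 1
|az - bz| = |2 - 12| = 10
distance = (9 + 1 + 10) / 2 = 20 / 2 = 10

Answer: 10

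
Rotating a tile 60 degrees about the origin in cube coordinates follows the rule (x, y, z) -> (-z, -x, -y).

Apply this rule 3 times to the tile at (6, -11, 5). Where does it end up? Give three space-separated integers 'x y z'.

Answer: -6 11 -5

Derivation:
Start: (6, -11, 5)
Step 1: (6, -11, 5) -> (-(5), -(6), -(-11)) = (-5, -6, 11)
Step 2: (-5, -6, 11) -> (-(11), -(-5), -(-6)) = (-11, 5, 6)
Step 3: (-11, 5, 6) -> (-(6), -(-11), -(5)) = (-6, 11, -5)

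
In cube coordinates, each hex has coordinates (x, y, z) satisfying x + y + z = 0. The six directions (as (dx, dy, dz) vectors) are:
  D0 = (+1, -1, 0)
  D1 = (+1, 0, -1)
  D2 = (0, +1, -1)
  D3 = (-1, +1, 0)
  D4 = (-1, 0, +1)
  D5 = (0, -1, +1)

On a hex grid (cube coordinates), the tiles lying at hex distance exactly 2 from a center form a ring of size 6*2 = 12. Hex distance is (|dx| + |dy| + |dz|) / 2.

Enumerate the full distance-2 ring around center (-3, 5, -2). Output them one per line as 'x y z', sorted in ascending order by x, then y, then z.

Walk ring at distance 2 from (-3, 5, -2):
Start at center + D4*2 = (-5, 5, 0)
  hex 0: (-5, 5, 0)
  hex 1: (-4, 4, 0)
  hex 2: (-3, 3, 0)
  hex 3: (-2, 3, -1)
  hex 4: (-1, 3, -2)
  hex 5: (-1, 4, -3)
  hex 6: (-1, 5, -4)
  hex 7: (-2, 6, -4)
  hex 8: (-3, 7, -4)
  hex 9: (-4, 7, -3)
  hex 10: (-5, 7, -2)
  hex 11: (-5, 6, -1)
Sorted: 12 hexes.

Answer: -5 5 0
-5 6 -1
-5 7 -2
-4 4 0
-4 7 -3
-3 3 0
-3 7 -4
-2 3 -1
-2 6 -4
-1 3 -2
-1 4 -3
-1 5 -4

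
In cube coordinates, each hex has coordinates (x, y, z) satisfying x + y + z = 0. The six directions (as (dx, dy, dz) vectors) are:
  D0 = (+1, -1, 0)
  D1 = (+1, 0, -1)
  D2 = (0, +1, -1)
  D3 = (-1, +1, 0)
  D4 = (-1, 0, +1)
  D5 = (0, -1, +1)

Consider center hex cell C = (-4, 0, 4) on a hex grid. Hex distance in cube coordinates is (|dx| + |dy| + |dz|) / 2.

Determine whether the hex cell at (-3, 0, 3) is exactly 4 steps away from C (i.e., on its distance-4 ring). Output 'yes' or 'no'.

|px - cx| = |-3 - (-4)| = 1
|py - cy| = |0 - 0| = 0
|pz - cz| = |3 - 4| = 1
distance = (1+0+1)/2 = 2/2 = 1
radius = 4; distance != radius -> no

Answer: no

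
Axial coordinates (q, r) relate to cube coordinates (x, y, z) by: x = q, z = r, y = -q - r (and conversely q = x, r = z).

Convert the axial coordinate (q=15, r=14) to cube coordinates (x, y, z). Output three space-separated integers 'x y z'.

x = q = 15
z = r = 14
y = -x - z = -(15) - (14) = -29

Answer: 15 -29 14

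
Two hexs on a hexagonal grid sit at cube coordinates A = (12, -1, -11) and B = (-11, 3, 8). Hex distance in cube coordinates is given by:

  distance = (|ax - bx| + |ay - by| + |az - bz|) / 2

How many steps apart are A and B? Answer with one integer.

Answer: 23

Derivation:
|ax - bx| = |12 - (-11)| = 23
|ay - by| = |-1 - 3| = 4
|az - bz| = |-11 - 8| = 19
distance = (23 + 4 + 19) / 2 = 46 / 2 = 23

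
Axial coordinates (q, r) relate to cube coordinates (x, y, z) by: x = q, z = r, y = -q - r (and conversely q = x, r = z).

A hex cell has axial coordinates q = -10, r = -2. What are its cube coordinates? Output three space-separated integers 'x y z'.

Answer: -10 12 -2

Derivation:
x = q = -10
z = r = -2
y = -x - z = -(-10) - (-2) = 12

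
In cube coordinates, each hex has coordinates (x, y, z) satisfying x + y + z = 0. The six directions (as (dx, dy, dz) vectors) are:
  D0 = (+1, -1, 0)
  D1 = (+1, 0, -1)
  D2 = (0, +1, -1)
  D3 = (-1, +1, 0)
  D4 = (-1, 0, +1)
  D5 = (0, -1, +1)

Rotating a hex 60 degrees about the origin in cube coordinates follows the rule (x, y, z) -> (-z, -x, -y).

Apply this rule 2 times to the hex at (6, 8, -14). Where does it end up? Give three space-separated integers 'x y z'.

Answer: 8 -14 6

Derivation:
Start: (6, 8, -14)
Step 1: (6, 8, -14) -> (-(-14), -(6), -(8)) = (14, -6, -8)
Step 2: (14, -6, -8) -> (-(-8), -(14), -(-6)) = (8, -14, 6)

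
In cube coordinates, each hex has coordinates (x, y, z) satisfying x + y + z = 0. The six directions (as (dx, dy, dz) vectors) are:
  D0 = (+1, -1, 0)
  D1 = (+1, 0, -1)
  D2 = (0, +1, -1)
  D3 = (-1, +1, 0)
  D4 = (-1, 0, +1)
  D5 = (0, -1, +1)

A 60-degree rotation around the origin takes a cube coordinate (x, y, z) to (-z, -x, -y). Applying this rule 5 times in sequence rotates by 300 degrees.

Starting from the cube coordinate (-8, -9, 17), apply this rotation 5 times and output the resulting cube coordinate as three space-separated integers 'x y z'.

Answer: 9 -17 8

Derivation:
Start: (-8, -9, 17)
Step 1: (-8, -9, 17) -> (-(17), -(-8), -(-9)) = (-17, 8, 9)
Step 2: (-17, 8, 9) -> (-(9), -(-17), -(8)) = (-9, 17, -8)
Step 3: (-9, 17, -8) -> (-(-8), -(-9), -(17)) = (8, 9, -17)
Step 4: (8, 9, -17) -> (-(-17), -(8), -(9)) = (17, -8, -9)
Step 5: (17, -8, -9) -> (-(-9), -(17), -(-8)) = (9, -17, 8)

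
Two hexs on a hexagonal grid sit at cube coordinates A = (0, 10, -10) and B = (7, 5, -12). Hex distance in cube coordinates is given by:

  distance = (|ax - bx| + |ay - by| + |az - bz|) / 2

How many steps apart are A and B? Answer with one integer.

Answer: 7

Derivation:
|ax - bx| = |0 - 7| = 7
|ay - by| = |10 - 5| = 5
|az - bz| = |-10 - (-12)| = 2
distance = (7 + 5 + 2) / 2 = 14 / 2 = 7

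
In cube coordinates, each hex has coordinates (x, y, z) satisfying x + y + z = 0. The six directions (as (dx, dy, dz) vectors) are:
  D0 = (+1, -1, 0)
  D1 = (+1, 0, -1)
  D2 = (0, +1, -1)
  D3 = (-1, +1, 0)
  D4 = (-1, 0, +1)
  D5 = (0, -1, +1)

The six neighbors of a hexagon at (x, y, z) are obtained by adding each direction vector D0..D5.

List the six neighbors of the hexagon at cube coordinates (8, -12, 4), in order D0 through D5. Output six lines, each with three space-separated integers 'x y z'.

Center: (8, -12, 4). Add each direction:
  D0: (8, -12, 4) + (1, -1, 0) = (9, -13, 4)
  D1: (8, -12, 4) + (1, 0, -1) = (9, -12, 3)
  D2: (8, -12, 4) + (0, 1, -1) = (8, -11, 3)
  D3: (8, -12, 4) + (-1, 1, 0) = (7, -11, 4)
  D4: (8, -12, 4) + (-1, 0, 1) = (7, -12, 5)
  D5: (8, -12, 4) + (0, -1, 1) = (8, -13, 5)

Answer: 9 -13 4
9 -12 3
8 -11 3
7 -11 4
7 -12 5
8 -13 5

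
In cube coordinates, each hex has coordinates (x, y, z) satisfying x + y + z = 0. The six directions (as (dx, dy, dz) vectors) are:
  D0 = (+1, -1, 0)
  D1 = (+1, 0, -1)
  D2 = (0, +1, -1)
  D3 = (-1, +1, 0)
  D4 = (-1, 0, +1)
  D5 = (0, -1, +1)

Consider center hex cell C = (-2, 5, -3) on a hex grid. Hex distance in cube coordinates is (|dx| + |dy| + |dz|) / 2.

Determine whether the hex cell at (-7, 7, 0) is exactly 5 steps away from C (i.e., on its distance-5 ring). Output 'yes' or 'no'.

Answer: yes

Derivation:
|px - cx| = |-7 - (-2)| = 5
|py - cy| = |7 - 5| = 2
|pz - cz| = |0 - (-3)| = 3
distance = (5+2+3)/2 = 10/2 = 5
radius = 5; distance == radius -> yes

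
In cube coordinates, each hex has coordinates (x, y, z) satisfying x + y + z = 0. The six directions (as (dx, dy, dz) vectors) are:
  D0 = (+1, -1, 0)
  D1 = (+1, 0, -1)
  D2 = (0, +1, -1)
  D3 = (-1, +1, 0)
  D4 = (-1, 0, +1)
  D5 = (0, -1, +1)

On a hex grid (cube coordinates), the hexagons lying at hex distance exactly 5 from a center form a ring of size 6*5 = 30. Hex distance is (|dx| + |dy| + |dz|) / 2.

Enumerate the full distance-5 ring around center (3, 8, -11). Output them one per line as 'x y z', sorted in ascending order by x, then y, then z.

Walk ring at distance 5 from (3, 8, -11):
Start at center + D4*5 = (-2, 8, -6)
  hex 0: (-2, 8, -6)
  hex 1: (-1, 7, -6)
  hex 2: (0, 6, -6)
  hex 3: (1, 5, -6)
  hex 4: (2, 4, -6)
  hex 5: (3, 3, -6)
  hex 6: (4, 3, -7)
  hex 7: (5, 3, -8)
  hex 8: (6, 3, -9)
  hex 9: (7, 3, -10)
  hex 10: (8, 3, -11)
  hex 11: (8, 4, -12)
  hex 12: (8, 5, -13)
  hex 13: (8, 6, -14)
  hex 14: (8, 7, -15)
  hex 15: (8, 8, -16)
  hex 16: (7, 9, -16)
  hex 17: (6, 10, -16)
  hex 18: (5, 11, -16)
  hex 19: (4, 12, -16)
  hex 20: (3, 13, -16)
  hex 21: (2, 13, -15)
  hex 22: (1, 13, -14)
  hex 23: (0, 13, -13)
  hex 24: (-1, 13, -12)
  hex 25: (-2, 13, -11)
  hex 26: (-2, 12, -10)
  hex 27: (-2, 11, -9)
  hex 28: (-2, 10, -8)
  hex 29: (-2, 9, -7)
Sorted: 30 hexes.

Answer: -2 8 -6
-2 9 -7
-2 10 -8
-2 11 -9
-2 12 -10
-2 13 -11
-1 7 -6
-1 13 -12
0 6 -6
0 13 -13
1 5 -6
1 13 -14
2 4 -6
2 13 -15
3 3 -6
3 13 -16
4 3 -7
4 12 -16
5 3 -8
5 11 -16
6 3 -9
6 10 -16
7 3 -10
7 9 -16
8 3 -11
8 4 -12
8 5 -13
8 6 -14
8 7 -15
8 8 -16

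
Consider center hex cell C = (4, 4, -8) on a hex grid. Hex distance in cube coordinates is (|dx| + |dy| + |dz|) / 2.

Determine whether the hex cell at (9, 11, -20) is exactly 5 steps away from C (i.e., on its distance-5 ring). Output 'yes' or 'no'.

Answer: no

Derivation:
|px - cx| = |9 - 4| = 5
|py - cy| = |11 - 4| = 7
|pz - cz| = |-20 - (-8)| = 12
distance = (5+7+12)/2 = 24/2 = 12
radius = 5; distance != radius -> no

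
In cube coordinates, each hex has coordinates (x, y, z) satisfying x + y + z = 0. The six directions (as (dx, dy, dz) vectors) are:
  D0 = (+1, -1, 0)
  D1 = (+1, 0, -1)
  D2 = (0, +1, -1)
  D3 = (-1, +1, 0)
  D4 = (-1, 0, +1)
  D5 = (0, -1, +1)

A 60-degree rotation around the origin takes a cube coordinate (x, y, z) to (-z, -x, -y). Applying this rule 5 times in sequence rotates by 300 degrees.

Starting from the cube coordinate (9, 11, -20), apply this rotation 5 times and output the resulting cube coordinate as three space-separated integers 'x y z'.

Answer: -11 20 -9

Derivation:
Start: (9, 11, -20)
Step 1: (9, 11, -20) -> (-(-20), -(9), -(11)) = (20, -9, -11)
Step 2: (20, -9, -11) -> (-(-11), -(20), -(-9)) = (11, -20, 9)
Step 3: (11, -20, 9) -> (-(9), -(11), -(-20)) = (-9, -11, 20)
Step 4: (-9, -11, 20) -> (-(20), -(-9), -(-11)) = (-20, 9, 11)
Step 5: (-20, 9, 11) -> (-(11), -(-20), -(9)) = (-11, 20, -9)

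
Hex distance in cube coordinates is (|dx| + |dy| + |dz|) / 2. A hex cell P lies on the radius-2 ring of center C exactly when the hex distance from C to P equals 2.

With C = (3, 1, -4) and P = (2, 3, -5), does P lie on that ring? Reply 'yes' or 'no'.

|px - cx| = |2 - 3| = 1
|py - cy| = |3 - 1| = 2
|pz - cz| = |-5 - (-4)| = 1
distance = (1+2+1)/2 = 4/2 = 2
radius = 2; distance == radius -> yes

Answer: yes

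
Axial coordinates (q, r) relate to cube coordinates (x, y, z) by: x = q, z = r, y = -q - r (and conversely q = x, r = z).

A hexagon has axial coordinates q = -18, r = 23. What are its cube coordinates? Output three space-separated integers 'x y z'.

Answer: -18 -5 23

Derivation:
x = q = -18
z = r = 23
y = -x - z = -(-18) - (23) = -5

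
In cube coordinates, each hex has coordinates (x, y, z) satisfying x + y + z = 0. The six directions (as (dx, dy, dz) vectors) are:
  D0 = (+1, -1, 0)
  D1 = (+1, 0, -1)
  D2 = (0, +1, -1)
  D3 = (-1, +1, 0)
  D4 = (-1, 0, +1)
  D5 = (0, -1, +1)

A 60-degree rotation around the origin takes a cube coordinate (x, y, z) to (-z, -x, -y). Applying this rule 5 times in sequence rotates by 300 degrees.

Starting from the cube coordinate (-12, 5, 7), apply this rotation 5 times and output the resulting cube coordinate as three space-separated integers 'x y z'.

Start: (-12, 5, 7)
Step 1: (-12, 5, 7) -> (-(7), -(-12), -(5)) = (-7, 12, -5)
Step 2: (-7, 12, -5) -> (-(-5), -(-7), -(12)) = (5, 7, -12)
Step 3: (5, 7, -12) -> (-(-12), -(5), -(7)) = (12, -5, -7)
Step 4: (12, -5, -7) -> (-(-7), -(12), -(-5)) = (7, -12, 5)
Step 5: (7, -12, 5) -> (-(5), -(7), -(-12)) = (-5, -7, 12)

Answer: -5 -7 12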